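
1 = 1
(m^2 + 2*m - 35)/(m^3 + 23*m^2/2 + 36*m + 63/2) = 2*(m - 5)/(2*m^2 + 9*m + 9)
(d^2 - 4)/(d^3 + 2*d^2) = (d - 2)/d^2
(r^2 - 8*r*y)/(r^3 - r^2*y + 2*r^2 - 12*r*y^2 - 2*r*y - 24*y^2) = r*(-r + 8*y)/(-r^3 + r^2*y - 2*r^2 + 12*r*y^2 + 2*r*y + 24*y^2)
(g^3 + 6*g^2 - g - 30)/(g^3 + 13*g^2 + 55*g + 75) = (g - 2)/(g + 5)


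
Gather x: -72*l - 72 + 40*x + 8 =-72*l + 40*x - 64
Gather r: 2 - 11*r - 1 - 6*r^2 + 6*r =-6*r^2 - 5*r + 1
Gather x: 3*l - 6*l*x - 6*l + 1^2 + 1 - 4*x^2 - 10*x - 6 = -3*l - 4*x^2 + x*(-6*l - 10) - 4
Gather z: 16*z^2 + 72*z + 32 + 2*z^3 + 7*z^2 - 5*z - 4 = 2*z^3 + 23*z^2 + 67*z + 28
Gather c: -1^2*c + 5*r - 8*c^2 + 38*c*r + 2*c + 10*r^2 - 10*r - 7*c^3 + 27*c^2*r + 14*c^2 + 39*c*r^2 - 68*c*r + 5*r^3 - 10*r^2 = -7*c^3 + c^2*(27*r + 6) + c*(39*r^2 - 30*r + 1) + 5*r^3 - 5*r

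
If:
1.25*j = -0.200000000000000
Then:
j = -0.16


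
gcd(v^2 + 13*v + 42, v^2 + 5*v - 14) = v + 7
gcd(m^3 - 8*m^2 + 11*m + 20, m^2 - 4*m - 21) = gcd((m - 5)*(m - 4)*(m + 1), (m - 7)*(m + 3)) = 1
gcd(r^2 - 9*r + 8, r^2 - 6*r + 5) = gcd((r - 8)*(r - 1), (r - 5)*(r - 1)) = r - 1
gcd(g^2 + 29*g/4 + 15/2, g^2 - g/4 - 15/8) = g + 5/4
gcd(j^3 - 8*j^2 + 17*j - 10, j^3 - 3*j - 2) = j - 2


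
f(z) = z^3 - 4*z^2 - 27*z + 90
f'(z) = 3*z^2 - 8*z - 27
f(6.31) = 11.61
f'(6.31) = 41.97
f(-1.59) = 118.80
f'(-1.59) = -6.70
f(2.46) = 14.26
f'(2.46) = -28.53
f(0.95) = 61.60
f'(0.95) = -31.89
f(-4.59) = 32.96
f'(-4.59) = 72.92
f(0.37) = 79.51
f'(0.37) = -29.55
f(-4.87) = 11.12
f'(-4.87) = 83.11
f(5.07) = -19.39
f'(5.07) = 9.55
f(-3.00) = 108.00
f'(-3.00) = 24.00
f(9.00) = 252.00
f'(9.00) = 144.00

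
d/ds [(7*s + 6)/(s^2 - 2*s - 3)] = (7*s^2 - 14*s - 2*(s - 1)*(7*s + 6) - 21)/(-s^2 + 2*s + 3)^2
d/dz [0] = 0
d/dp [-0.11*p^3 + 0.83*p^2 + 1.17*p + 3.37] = -0.33*p^2 + 1.66*p + 1.17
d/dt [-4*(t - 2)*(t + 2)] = -8*t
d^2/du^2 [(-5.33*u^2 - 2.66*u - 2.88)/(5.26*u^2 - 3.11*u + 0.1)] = (2.27373675443232e-13*u^4 - 321.574308*u^3 - 461.274648*u^2 + 291.071568*u - 54.442656)/(145.531576*u^6 - 258.138708*u^5 + 160.926018*u^4 - 39.895391*u^3 + 3.05943*u^2 - 0.0933*u + 0.001)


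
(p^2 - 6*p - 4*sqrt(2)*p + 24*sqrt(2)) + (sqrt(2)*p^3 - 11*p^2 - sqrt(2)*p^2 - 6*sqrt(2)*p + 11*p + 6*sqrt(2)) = sqrt(2)*p^3 - 10*p^2 - sqrt(2)*p^2 - 10*sqrt(2)*p + 5*p + 30*sqrt(2)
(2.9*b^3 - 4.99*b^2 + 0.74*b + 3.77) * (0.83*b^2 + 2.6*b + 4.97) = 2.407*b^5 + 3.3983*b^4 + 2.0532*b^3 - 19.7472*b^2 + 13.4798*b + 18.7369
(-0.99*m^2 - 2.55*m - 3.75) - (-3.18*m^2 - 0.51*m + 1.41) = 2.19*m^2 - 2.04*m - 5.16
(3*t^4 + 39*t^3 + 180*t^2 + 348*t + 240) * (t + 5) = 3*t^5 + 54*t^4 + 375*t^3 + 1248*t^2 + 1980*t + 1200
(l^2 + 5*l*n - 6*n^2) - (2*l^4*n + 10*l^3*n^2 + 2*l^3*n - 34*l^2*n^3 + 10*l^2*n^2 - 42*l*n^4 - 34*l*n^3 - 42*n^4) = -2*l^4*n - 10*l^3*n^2 - 2*l^3*n + 34*l^2*n^3 - 10*l^2*n^2 + l^2 + 42*l*n^4 + 34*l*n^3 + 5*l*n + 42*n^4 - 6*n^2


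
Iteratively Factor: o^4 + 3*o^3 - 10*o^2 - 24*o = (o)*(o^3 + 3*o^2 - 10*o - 24) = o*(o - 3)*(o^2 + 6*o + 8) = o*(o - 3)*(o + 4)*(o + 2)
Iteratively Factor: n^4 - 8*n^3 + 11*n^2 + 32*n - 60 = (n + 2)*(n^3 - 10*n^2 + 31*n - 30) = (n - 3)*(n + 2)*(n^2 - 7*n + 10) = (n - 5)*(n - 3)*(n + 2)*(n - 2)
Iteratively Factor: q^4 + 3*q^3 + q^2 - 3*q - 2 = (q - 1)*(q^3 + 4*q^2 + 5*q + 2) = (q - 1)*(q + 1)*(q^2 + 3*q + 2) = (q - 1)*(q + 1)*(q + 2)*(q + 1)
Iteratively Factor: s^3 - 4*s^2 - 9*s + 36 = (s - 4)*(s^2 - 9) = (s - 4)*(s - 3)*(s + 3)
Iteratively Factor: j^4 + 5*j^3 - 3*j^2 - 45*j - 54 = (j + 3)*(j^3 + 2*j^2 - 9*j - 18) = (j + 2)*(j + 3)*(j^2 - 9) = (j + 2)*(j + 3)^2*(j - 3)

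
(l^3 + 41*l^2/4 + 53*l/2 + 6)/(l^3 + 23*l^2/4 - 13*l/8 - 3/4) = 2*(l + 4)/(2*l - 1)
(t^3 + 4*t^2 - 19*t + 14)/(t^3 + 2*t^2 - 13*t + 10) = (t + 7)/(t + 5)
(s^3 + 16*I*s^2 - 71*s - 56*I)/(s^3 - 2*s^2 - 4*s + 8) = (s^3 + 16*I*s^2 - 71*s - 56*I)/(s^3 - 2*s^2 - 4*s + 8)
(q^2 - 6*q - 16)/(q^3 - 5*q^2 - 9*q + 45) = (q^2 - 6*q - 16)/(q^3 - 5*q^2 - 9*q + 45)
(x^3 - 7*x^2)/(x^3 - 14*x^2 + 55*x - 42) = x^2/(x^2 - 7*x + 6)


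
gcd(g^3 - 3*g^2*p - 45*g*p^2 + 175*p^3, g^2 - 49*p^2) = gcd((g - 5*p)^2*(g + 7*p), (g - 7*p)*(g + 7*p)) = g + 7*p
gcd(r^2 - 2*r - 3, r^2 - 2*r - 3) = r^2 - 2*r - 3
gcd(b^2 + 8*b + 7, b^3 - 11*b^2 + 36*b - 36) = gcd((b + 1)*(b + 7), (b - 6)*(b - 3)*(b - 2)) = 1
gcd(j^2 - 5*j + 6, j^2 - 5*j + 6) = j^2 - 5*j + 6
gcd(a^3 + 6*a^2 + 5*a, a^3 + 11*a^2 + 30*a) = a^2 + 5*a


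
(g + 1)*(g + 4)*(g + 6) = g^3 + 11*g^2 + 34*g + 24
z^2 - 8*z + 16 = (z - 4)^2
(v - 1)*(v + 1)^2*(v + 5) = v^4 + 6*v^3 + 4*v^2 - 6*v - 5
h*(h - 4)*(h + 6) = h^3 + 2*h^2 - 24*h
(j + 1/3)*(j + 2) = j^2 + 7*j/3 + 2/3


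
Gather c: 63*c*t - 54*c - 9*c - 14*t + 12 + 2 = c*(63*t - 63) - 14*t + 14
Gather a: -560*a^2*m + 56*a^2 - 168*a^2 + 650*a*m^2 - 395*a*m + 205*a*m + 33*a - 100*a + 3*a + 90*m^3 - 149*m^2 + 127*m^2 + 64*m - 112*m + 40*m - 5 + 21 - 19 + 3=a^2*(-560*m - 112) + a*(650*m^2 - 190*m - 64) + 90*m^3 - 22*m^2 - 8*m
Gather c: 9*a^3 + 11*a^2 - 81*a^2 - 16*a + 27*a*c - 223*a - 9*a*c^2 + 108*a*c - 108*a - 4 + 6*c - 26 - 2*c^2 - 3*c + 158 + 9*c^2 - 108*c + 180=9*a^3 - 70*a^2 - 347*a + c^2*(7 - 9*a) + c*(135*a - 105) + 308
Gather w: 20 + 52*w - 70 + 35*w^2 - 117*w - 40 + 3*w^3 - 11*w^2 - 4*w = 3*w^3 + 24*w^2 - 69*w - 90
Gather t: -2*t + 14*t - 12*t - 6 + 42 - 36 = 0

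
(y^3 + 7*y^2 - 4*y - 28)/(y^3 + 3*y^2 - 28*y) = (y^2 - 4)/(y*(y - 4))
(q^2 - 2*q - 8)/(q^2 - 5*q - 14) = (q - 4)/(q - 7)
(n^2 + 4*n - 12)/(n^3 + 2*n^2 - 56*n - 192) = (n - 2)/(n^2 - 4*n - 32)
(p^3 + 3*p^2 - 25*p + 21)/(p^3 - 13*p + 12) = (p + 7)/(p + 4)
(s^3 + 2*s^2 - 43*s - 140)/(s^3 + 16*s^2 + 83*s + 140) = (s - 7)/(s + 7)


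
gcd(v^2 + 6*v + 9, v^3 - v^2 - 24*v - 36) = v + 3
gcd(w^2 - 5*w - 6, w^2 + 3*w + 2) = w + 1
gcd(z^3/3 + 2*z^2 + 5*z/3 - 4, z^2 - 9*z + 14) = 1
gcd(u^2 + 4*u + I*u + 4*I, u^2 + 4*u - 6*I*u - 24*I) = u + 4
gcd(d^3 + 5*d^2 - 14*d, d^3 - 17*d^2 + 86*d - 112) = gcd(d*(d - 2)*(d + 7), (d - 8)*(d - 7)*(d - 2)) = d - 2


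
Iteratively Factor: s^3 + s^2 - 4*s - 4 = (s - 2)*(s^2 + 3*s + 2) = (s - 2)*(s + 2)*(s + 1)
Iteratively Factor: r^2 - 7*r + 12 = (r - 4)*(r - 3)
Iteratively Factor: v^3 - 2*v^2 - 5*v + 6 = (v + 2)*(v^2 - 4*v + 3) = (v - 1)*(v + 2)*(v - 3)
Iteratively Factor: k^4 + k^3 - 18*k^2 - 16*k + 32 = (k + 2)*(k^3 - k^2 - 16*k + 16) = (k - 4)*(k + 2)*(k^2 + 3*k - 4) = (k - 4)*(k - 1)*(k + 2)*(k + 4)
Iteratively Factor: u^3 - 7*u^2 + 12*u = (u - 4)*(u^2 - 3*u) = u*(u - 4)*(u - 3)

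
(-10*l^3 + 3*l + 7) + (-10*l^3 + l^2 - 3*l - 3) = -20*l^3 + l^2 + 4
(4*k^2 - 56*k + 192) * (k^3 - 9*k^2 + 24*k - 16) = 4*k^5 - 92*k^4 + 792*k^3 - 3136*k^2 + 5504*k - 3072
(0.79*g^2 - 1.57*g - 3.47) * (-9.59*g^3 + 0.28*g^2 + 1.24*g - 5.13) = -7.5761*g^5 + 15.2775*g^4 + 33.8173*g^3 - 6.9711*g^2 + 3.7513*g + 17.8011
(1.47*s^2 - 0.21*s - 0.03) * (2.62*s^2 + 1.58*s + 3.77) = 3.8514*s^4 + 1.7724*s^3 + 5.1315*s^2 - 0.8391*s - 0.1131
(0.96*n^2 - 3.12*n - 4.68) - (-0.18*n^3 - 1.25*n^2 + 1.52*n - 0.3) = 0.18*n^3 + 2.21*n^2 - 4.64*n - 4.38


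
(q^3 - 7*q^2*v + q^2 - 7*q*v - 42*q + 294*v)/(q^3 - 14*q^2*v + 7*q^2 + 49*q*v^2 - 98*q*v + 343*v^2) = (q - 6)/(q - 7*v)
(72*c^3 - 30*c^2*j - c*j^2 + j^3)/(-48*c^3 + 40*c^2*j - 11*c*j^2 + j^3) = (-6*c - j)/(4*c - j)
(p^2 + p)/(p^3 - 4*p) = (p + 1)/(p^2 - 4)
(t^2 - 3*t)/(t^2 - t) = (t - 3)/(t - 1)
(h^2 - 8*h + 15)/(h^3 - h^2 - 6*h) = (h - 5)/(h*(h + 2))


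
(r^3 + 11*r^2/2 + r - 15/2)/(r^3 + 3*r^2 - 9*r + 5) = (r + 3/2)/(r - 1)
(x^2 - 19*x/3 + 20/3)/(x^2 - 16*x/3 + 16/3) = (x - 5)/(x - 4)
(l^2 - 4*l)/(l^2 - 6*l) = (l - 4)/(l - 6)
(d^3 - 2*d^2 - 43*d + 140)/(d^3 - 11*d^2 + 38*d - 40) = (d + 7)/(d - 2)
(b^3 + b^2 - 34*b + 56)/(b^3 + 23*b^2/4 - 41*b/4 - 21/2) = 4*(b - 4)/(4*b + 3)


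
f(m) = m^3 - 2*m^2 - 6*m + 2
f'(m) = 3*m^2 - 4*m - 6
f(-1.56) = 2.70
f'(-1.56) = 7.54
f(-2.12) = -3.80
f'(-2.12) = 15.96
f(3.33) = -3.23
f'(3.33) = 13.95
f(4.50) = 25.62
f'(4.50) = 36.75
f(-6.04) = -255.07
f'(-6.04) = 127.60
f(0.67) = -2.62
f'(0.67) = -7.33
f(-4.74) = -120.99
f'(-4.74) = 80.36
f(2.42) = -10.06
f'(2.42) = 1.89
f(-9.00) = -835.00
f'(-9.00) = 273.00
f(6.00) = 110.00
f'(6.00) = 78.00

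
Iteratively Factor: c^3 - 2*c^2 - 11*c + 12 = (c - 4)*(c^2 + 2*c - 3) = (c - 4)*(c - 1)*(c + 3)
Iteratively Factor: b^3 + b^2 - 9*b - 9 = (b + 3)*(b^2 - 2*b - 3) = (b - 3)*(b + 3)*(b + 1)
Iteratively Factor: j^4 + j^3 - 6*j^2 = (j)*(j^3 + j^2 - 6*j) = j*(j + 3)*(j^2 - 2*j) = j^2*(j + 3)*(j - 2)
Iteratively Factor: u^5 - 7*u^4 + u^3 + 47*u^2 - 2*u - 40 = (u - 1)*(u^4 - 6*u^3 - 5*u^2 + 42*u + 40) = (u - 4)*(u - 1)*(u^3 - 2*u^2 - 13*u - 10) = (u - 5)*(u - 4)*(u - 1)*(u^2 + 3*u + 2) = (u - 5)*(u - 4)*(u - 1)*(u + 1)*(u + 2)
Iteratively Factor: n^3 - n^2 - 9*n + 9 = (n - 3)*(n^2 + 2*n - 3) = (n - 3)*(n - 1)*(n + 3)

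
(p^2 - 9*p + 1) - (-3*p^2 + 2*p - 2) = 4*p^2 - 11*p + 3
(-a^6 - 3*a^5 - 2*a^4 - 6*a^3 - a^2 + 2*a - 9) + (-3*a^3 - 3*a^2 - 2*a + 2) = -a^6 - 3*a^5 - 2*a^4 - 9*a^3 - 4*a^2 - 7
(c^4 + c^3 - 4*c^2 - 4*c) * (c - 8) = c^5 - 7*c^4 - 12*c^3 + 28*c^2 + 32*c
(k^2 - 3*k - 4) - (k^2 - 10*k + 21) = 7*k - 25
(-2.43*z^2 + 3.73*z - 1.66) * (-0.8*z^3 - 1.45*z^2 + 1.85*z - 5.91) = 1.944*z^5 + 0.5395*z^4 - 8.576*z^3 + 23.6688*z^2 - 25.1153*z + 9.8106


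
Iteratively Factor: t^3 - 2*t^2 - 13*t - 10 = (t + 1)*(t^2 - 3*t - 10) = (t - 5)*(t + 1)*(t + 2)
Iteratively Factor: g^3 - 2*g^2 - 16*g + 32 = (g - 4)*(g^2 + 2*g - 8) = (g - 4)*(g - 2)*(g + 4)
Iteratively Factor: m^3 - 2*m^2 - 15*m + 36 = (m + 4)*(m^2 - 6*m + 9) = (m - 3)*(m + 4)*(m - 3)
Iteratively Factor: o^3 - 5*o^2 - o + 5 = (o - 1)*(o^2 - 4*o - 5) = (o - 5)*(o - 1)*(o + 1)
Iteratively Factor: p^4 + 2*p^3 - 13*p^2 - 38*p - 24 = (p + 1)*(p^3 + p^2 - 14*p - 24) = (p + 1)*(p + 3)*(p^2 - 2*p - 8) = (p + 1)*(p + 2)*(p + 3)*(p - 4)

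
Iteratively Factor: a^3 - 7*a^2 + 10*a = (a - 5)*(a^2 - 2*a) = (a - 5)*(a - 2)*(a)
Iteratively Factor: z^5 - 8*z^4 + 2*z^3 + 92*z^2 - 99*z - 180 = (z - 4)*(z^4 - 4*z^3 - 14*z^2 + 36*z + 45) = (z - 4)*(z - 3)*(z^3 - z^2 - 17*z - 15) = (z - 5)*(z - 4)*(z - 3)*(z^2 + 4*z + 3) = (z - 5)*(z - 4)*(z - 3)*(z + 3)*(z + 1)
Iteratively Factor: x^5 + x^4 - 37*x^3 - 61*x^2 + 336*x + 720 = (x + 4)*(x^4 - 3*x^3 - 25*x^2 + 39*x + 180) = (x + 3)*(x + 4)*(x^3 - 6*x^2 - 7*x + 60) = (x + 3)^2*(x + 4)*(x^2 - 9*x + 20) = (x - 5)*(x + 3)^2*(x + 4)*(x - 4)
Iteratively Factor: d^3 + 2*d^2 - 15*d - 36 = (d + 3)*(d^2 - d - 12) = (d - 4)*(d + 3)*(d + 3)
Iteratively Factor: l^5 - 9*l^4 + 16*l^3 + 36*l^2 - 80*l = (l)*(l^4 - 9*l^3 + 16*l^2 + 36*l - 80) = l*(l - 2)*(l^3 - 7*l^2 + 2*l + 40) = l*(l - 2)*(l + 2)*(l^2 - 9*l + 20) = l*(l - 5)*(l - 2)*(l + 2)*(l - 4)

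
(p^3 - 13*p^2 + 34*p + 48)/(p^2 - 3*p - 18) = (p^2 - 7*p - 8)/(p + 3)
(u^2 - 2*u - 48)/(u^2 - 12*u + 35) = (u^2 - 2*u - 48)/(u^2 - 12*u + 35)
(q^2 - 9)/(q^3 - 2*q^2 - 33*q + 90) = (q + 3)/(q^2 + q - 30)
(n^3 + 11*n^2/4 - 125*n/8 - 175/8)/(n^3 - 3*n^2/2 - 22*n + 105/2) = (n + 5/4)/(n - 3)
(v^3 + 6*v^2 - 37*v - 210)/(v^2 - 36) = (v^2 + 12*v + 35)/(v + 6)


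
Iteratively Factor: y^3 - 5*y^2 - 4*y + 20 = (y + 2)*(y^2 - 7*y + 10) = (y - 5)*(y + 2)*(y - 2)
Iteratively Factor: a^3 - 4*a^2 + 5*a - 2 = (a - 1)*(a^2 - 3*a + 2) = (a - 1)^2*(a - 2)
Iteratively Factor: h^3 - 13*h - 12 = (h - 4)*(h^2 + 4*h + 3) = (h - 4)*(h + 3)*(h + 1)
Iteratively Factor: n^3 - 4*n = (n + 2)*(n^2 - 2*n) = n*(n + 2)*(n - 2)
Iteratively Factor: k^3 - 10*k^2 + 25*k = (k)*(k^2 - 10*k + 25) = k*(k - 5)*(k - 5)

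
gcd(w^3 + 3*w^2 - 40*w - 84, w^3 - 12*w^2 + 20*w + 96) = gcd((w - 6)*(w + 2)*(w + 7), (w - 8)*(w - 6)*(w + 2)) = w^2 - 4*w - 12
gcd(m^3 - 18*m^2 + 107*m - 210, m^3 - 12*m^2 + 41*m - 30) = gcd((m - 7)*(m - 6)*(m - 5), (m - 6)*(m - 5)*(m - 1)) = m^2 - 11*m + 30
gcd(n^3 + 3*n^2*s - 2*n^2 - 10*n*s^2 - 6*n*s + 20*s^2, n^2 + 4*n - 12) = n - 2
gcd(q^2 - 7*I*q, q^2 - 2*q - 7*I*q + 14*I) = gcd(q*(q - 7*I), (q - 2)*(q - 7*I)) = q - 7*I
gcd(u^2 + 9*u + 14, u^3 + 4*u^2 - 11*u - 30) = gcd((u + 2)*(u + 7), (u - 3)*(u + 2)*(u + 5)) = u + 2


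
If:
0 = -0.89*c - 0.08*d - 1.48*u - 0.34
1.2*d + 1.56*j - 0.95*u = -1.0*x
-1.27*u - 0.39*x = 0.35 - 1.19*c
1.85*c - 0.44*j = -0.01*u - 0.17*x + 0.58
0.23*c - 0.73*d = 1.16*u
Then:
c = 0.09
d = 0.52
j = -0.82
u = -0.31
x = 0.37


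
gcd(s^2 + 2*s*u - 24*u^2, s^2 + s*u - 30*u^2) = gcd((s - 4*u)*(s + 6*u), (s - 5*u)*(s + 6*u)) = s + 6*u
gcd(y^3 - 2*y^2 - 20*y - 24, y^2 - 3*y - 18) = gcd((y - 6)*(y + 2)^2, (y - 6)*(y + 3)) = y - 6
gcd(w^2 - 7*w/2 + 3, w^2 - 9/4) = w - 3/2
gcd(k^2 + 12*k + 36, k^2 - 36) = k + 6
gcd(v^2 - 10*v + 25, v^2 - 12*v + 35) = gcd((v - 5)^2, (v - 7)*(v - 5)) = v - 5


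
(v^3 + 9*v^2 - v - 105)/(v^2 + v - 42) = (v^2 + 2*v - 15)/(v - 6)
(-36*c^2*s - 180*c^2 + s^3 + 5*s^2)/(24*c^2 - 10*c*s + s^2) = (6*c*s + 30*c + s^2 + 5*s)/(-4*c + s)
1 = 1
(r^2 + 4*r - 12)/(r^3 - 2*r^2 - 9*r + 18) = (r + 6)/(r^2 - 9)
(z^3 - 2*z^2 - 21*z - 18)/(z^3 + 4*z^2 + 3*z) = (z - 6)/z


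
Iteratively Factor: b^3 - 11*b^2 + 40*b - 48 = (b - 3)*(b^2 - 8*b + 16) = (b - 4)*(b - 3)*(b - 4)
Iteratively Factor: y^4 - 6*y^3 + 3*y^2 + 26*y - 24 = (y - 1)*(y^3 - 5*y^2 - 2*y + 24) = (y - 1)*(y + 2)*(y^2 - 7*y + 12) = (y - 4)*(y - 1)*(y + 2)*(y - 3)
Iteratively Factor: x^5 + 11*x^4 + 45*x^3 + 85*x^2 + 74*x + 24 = (x + 1)*(x^4 + 10*x^3 + 35*x^2 + 50*x + 24) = (x + 1)*(x + 4)*(x^3 + 6*x^2 + 11*x + 6) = (x + 1)*(x + 3)*(x + 4)*(x^2 + 3*x + 2) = (x + 1)^2*(x + 3)*(x + 4)*(x + 2)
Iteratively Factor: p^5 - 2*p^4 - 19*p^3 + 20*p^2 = (p - 1)*(p^4 - p^3 - 20*p^2) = (p - 5)*(p - 1)*(p^3 + 4*p^2) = p*(p - 5)*(p - 1)*(p^2 + 4*p) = p^2*(p - 5)*(p - 1)*(p + 4)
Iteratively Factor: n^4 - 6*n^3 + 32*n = (n - 4)*(n^3 - 2*n^2 - 8*n) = (n - 4)*(n + 2)*(n^2 - 4*n) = (n - 4)^2*(n + 2)*(n)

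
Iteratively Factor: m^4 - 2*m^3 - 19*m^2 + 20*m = (m)*(m^3 - 2*m^2 - 19*m + 20) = m*(m + 4)*(m^2 - 6*m + 5) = m*(m - 1)*(m + 4)*(m - 5)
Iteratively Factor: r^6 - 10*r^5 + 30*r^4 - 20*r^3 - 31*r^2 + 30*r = (r - 5)*(r^5 - 5*r^4 + 5*r^3 + 5*r^2 - 6*r) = (r - 5)*(r + 1)*(r^4 - 6*r^3 + 11*r^2 - 6*r) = r*(r - 5)*(r + 1)*(r^3 - 6*r^2 + 11*r - 6) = r*(r - 5)*(r - 2)*(r + 1)*(r^2 - 4*r + 3) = r*(r - 5)*(r - 2)*(r - 1)*(r + 1)*(r - 3)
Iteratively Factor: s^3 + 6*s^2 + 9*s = (s + 3)*(s^2 + 3*s) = (s + 3)^2*(s)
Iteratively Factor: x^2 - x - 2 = (x - 2)*(x + 1)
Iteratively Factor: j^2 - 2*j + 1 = (j - 1)*(j - 1)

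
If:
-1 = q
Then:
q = -1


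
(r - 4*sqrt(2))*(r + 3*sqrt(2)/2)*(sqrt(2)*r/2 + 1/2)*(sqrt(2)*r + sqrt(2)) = r^4 - 2*sqrt(2)*r^3 + r^3 - 29*r^2/2 - 2*sqrt(2)*r^2 - 29*r/2 - 6*sqrt(2)*r - 6*sqrt(2)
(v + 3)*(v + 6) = v^2 + 9*v + 18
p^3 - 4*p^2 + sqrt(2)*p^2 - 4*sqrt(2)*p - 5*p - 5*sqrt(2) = (p - 5)*(p + 1)*(p + sqrt(2))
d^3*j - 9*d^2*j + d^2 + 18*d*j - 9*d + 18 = (d - 6)*(d - 3)*(d*j + 1)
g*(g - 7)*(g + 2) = g^3 - 5*g^2 - 14*g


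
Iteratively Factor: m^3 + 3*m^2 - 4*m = (m)*(m^2 + 3*m - 4) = m*(m + 4)*(m - 1)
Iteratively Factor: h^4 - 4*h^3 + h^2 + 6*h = (h)*(h^3 - 4*h^2 + h + 6) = h*(h - 3)*(h^2 - h - 2) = h*(h - 3)*(h - 2)*(h + 1)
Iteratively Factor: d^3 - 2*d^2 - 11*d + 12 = (d - 1)*(d^2 - d - 12) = (d - 1)*(d + 3)*(d - 4)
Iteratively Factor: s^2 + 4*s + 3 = (s + 3)*(s + 1)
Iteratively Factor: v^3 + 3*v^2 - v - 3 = (v + 3)*(v^2 - 1) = (v - 1)*(v + 3)*(v + 1)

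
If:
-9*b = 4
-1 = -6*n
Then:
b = -4/9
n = 1/6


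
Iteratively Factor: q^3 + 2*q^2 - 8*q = (q + 4)*(q^2 - 2*q) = q*(q + 4)*(q - 2)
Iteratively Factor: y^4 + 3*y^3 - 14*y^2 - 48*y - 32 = (y + 1)*(y^3 + 2*y^2 - 16*y - 32) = (y + 1)*(y + 4)*(y^2 - 2*y - 8) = (y - 4)*(y + 1)*(y + 4)*(y + 2)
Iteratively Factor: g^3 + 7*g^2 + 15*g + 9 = (g + 1)*(g^2 + 6*g + 9) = (g + 1)*(g + 3)*(g + 3)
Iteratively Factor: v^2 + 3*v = (v)*(v + 3)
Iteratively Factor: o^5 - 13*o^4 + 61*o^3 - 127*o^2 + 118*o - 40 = (o - 1)*(o^4 - 12*o^3 + 49*o^2 - 78*o + 40) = (o - 1)^2*(o^3 - 11*o^2 + 38*o - 40) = (o - 5)*(o - 1)^2*(o^2 - 6*o + 8) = (o - 5)*(o - 4)*(o - 1)^2*(o - 2)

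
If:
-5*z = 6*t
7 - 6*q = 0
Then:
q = 7/6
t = -5*z/6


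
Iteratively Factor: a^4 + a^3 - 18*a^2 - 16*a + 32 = (a - 4)*(a^3 + 5*a^2 + 2*a - 8) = (a - 4)*(a + 2)*(a^2 + 3*a - 4) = (a - 4)*(a - 1)*(a + 2)*(a + 4)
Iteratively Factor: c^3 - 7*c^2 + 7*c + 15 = (c - 5)*(c^2 - 2*c - 3) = (c - 5)*(c + 1)*(c - 3)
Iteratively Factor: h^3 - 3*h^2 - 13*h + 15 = (h - 1)*(h^2 - 2*h - 15) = (h - 5)*(h - 1)*(h + 3)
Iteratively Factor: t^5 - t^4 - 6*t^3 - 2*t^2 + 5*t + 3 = (t + 1)*(t^4 - 2*t^3 - 4*t^2 + 2*t + 3) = (t - 1)*(t + 1)*(t^3 - t^2 - 5*t - 3) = (t - 1)*(t + 1)^2*(t^2 - 2*t - 3) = (t - 3)*(t - 1)*(t + 1)^2*(t + 1)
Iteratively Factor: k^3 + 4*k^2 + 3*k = (k + 3)*(k^2 + k) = k*(k + 3)*(k + 1)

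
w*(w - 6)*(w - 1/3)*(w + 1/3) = w^4 - 6*w^3 - w^2/9 + 2*w/3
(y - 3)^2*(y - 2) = y^3 - 8*y^2 + 21*y - 18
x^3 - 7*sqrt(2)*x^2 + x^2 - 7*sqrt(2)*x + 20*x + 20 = (x + 1)*(x - 5*sqrt(2))*(x - 2*sqrt(2))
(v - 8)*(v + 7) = v^2 - v - 56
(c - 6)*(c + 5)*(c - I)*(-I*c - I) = -I*c^4 - c^3 + 31*I*c^2 + 31*c + 30*I*c + 30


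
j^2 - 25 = (j - 5)*(j + 5)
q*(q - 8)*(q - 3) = q^3 - 11*q^2 + 24*q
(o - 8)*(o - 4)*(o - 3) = o^3 - 15*o^2 + 68*o - 96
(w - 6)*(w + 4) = w^2 - 2*w - 24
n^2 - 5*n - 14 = (n - 7)*(n + 2)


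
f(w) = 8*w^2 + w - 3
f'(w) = 16*w + 1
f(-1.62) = 16.38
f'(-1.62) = -24.92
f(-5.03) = 194.38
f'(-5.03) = -79.48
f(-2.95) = 63.67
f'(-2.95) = -46.20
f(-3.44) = 88.23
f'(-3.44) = -54.04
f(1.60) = 19.08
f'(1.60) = 26.60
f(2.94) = 69.09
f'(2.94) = 48.04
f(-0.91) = 2.71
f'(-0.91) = -13.56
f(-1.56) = 14.91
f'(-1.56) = -23.96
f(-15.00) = 1782.00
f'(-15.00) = -239.00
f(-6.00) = 279.00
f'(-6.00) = -95.00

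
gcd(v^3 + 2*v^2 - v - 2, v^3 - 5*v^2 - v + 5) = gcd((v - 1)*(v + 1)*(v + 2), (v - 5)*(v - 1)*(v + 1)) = v^2 - 1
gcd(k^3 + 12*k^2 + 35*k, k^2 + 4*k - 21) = k + 7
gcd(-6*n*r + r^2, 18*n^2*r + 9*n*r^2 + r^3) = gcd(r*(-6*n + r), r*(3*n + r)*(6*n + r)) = r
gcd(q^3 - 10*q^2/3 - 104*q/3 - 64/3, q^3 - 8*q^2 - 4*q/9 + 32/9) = q^2 - 22*q/3 - 16/3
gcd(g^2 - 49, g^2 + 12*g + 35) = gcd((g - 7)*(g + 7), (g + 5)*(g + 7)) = g + 7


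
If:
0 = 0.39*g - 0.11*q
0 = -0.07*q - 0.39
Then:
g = -1.57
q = -5.57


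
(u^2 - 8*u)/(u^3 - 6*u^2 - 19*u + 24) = u/(u^2 + 2*u - 3)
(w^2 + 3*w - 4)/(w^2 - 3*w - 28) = (w - 1)/(w - 7)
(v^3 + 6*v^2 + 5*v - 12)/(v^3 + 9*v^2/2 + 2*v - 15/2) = 2*(v + 4)/(2*v + 5)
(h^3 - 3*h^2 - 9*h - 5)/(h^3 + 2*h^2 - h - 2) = (h^2 - 4*h - 5)/(h^2 + h - 2)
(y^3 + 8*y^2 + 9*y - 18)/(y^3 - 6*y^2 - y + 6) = (y^2 + 9*y + 18)/(y^2 - 5*y - 6)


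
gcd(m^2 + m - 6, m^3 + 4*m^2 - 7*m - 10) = m - 2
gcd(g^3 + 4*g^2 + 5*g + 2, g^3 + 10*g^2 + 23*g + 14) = g^2 + 3*g + 2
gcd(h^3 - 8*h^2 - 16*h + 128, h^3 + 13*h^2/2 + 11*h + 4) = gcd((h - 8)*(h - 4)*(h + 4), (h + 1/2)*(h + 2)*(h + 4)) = h + 4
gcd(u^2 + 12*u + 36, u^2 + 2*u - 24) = u + 6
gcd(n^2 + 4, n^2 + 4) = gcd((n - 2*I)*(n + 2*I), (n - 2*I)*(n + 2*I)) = n^2 + 4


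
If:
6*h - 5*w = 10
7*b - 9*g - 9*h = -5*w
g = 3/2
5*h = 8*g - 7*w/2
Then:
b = 683/161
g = 3/2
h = 95/46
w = 11/23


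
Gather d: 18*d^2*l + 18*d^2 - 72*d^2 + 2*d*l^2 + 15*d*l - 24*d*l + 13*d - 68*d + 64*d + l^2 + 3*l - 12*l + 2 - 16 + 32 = d^2*(18*l - 54) + d*(2*l^2 - 9*l + 9) + l^2 - 9*l + 18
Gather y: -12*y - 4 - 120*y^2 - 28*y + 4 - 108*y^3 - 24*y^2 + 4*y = -108*y^3 - 144*y^2 - 36*y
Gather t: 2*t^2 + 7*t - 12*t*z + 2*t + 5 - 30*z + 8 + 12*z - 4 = 2*t^2 + t*(9 - 12*z) - 18*z + 9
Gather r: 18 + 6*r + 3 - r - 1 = 5*r + 20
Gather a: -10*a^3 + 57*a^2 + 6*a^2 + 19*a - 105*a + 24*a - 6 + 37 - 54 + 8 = -10*a^3 + 63*a^2 - 62*a - 15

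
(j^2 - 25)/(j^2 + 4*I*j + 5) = (j^2 - 25)/(j^2 + 4*I*j + 5)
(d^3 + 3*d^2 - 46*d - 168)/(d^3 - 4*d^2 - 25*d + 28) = (d + 6)/(d - 1)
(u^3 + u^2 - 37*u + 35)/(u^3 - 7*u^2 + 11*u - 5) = (u + 7)/(u - 1)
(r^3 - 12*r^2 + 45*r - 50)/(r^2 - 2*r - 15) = (r^2 - 7*r + 10)/(r + 3)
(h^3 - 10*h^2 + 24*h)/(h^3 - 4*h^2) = (h - 6)/h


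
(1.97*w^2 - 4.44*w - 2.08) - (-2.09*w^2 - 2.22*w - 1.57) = 4.06*w^2 - 2.22*w - 0.51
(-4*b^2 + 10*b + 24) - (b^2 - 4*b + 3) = -5*b^2 + 14*b + 21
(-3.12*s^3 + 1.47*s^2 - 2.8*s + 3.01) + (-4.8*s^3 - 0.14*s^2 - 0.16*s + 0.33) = -7.92*s^3 + 1.33*s^2 - 2.96*s + 3.34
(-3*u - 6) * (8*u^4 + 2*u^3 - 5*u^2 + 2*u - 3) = -24*u^5 - 54*u^4 + 3*u^3 + 24*u^2 - 3*u + 18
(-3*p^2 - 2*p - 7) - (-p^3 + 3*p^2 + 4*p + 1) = p^3 - 6*p^2 - 6*p - 8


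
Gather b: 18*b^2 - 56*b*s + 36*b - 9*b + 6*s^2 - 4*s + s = 18*b^2 + b*(27 - 56*s) + 6*s^2 - 3*s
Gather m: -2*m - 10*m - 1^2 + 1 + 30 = 30 - 12*m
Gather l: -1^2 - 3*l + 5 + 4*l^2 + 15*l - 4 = 4*l^2 + 12*l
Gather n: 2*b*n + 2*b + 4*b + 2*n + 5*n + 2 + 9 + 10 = 6*b + n*(2*b + 7) + 21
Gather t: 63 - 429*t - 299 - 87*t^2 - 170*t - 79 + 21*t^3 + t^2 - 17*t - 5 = 21*t^3 - 86*t^2 - 616*t - 320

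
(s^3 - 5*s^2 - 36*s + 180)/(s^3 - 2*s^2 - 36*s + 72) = (s - 5)/(s - 2)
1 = 1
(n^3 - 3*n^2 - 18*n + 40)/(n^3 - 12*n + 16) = (n - 5)/(n - 2)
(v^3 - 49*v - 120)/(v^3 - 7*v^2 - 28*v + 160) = (v + 3)/(v - 4)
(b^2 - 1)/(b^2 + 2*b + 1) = (b - 1)/(b + 1)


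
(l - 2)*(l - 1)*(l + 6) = l^3 + 3*l^2 - 16*l + 12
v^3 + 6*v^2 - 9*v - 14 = (v - 2)*(v + 1)*(v + 7)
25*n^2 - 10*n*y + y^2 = (-5*n + y)^2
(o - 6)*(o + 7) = o^2 + o - 42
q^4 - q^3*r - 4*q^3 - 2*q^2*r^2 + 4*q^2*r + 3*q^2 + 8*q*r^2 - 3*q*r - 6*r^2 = (q - 3)*(q - 1)*(q - 2*r)*(q + r)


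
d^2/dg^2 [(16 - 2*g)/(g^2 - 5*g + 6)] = 4*(-(g - 8)*(2*g - 5)^2 + (3*g - 13)*(g^2 - 5*g + 6))/(g^2 - 5*g + 6)^3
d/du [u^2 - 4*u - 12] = 2*u - 4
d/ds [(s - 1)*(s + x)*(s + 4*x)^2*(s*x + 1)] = (s + 4*x)*(x*(s - 1)*(s + x)*(s + 4*x) + 2*(s - 1)*(s + x)*(s*x + 1) + (s - 1)*(s + 4*x)*(s*x + 1) + (s + x)*(s + 4*x)*(s*x + 1))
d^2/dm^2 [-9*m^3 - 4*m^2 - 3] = -54*m - 8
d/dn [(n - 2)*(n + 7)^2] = 3*(n + 1)*(n + 7)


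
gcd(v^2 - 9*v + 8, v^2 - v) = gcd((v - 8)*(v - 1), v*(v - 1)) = v - 1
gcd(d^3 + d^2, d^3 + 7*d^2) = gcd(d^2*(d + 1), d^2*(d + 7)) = d^2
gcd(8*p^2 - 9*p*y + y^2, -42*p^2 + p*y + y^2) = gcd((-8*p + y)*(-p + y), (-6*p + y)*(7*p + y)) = 1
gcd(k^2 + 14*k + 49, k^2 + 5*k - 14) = k + 7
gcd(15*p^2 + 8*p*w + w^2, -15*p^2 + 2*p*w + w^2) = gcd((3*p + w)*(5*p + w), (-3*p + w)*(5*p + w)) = 5*p + w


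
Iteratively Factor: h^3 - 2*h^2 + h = (h - 1)*(h^2 - h) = (h - 1)^2*(h)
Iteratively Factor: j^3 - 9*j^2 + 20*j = (j - 4)*(j^2 - 5*j) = (j - 5)*(j - 4)*(j)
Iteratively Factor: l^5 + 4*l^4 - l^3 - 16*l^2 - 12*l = (l)*(l^4 + 4*l^3 - l^2 - 16*l - 12) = l*(l + 1)*(l^3 + 3*l^2 - 4*l - 12) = l*(l - 2)*(l + 1)*(l^2 + 5*l + 6) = l*(l - 2)*(l + 1)*(l + 3)*(l + 2)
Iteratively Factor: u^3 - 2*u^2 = (u)*(u^2 - 2*u) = u^2*(u - 2)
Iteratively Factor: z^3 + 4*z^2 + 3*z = (z + 3)*(z^2 + z) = z*(z + 3)*(z + 1)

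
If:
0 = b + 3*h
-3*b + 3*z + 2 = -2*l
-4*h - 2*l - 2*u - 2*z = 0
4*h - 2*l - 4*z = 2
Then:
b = -3*z/13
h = z/13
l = -24*z/13 - 1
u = 9*z/13 + 1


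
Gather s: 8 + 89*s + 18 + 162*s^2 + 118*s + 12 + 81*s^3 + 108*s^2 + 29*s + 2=81*s^3 + 270*s^2 + 236*s + 40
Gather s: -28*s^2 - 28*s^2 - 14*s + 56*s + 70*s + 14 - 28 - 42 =-56*s^2 + 112*s - 56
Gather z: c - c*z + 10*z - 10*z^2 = c - 10*z^2 + z*(10 - c)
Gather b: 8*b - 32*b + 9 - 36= -24*b - 27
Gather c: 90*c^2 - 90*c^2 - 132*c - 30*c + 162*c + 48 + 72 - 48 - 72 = 0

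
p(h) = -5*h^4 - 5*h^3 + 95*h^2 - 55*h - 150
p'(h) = -20*h^3 - 15*h^2 + 190*h - 55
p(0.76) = -140.79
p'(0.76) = 71.96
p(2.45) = 31.81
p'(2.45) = 26.34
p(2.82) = 22.05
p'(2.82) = -87.00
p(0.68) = -146.11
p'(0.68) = 60.98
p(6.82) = -8509.51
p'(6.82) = -5801.18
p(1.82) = -20.42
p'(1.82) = 120.54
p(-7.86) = -10504.29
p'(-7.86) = 7236.66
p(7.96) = -17163.70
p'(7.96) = -9580.19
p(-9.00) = -21120.00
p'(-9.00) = 11600.00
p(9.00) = -29400.00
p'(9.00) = -14140.00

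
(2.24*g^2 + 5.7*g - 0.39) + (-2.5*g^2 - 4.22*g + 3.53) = -0.26*g^2 + 1.48*g + 3.14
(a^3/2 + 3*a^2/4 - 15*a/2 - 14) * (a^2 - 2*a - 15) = a^5/2 - a^4/4 - 33*a^3/2 - 41*a^2/4 + 281*a/2 + 210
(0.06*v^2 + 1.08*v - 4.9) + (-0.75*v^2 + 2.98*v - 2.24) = -0.69*v^2 + 4.06*v - 7.14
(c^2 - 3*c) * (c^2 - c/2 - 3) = c^4 - 7*c^3/2 - 3*c^2/2 + 9*c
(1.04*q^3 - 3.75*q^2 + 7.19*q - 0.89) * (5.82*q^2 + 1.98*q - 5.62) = 6.0528*q^5 - 19.7658*q^4 + 28.576*q^3 + 30.1314*q^2 - 42.17*q + 5.0018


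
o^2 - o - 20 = (o - 5)*(o + 4)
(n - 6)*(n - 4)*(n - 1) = n^3 - 11*n^2 + 34*n - 24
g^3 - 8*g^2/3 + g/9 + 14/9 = (g - 7/3)*(g - 1)*(g + 2/3)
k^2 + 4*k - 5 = (k - 1)*(k + 5)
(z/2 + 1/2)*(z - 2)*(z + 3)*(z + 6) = z^4/2 + 4*z^3 + 7*z^2/2 - 18*z - 18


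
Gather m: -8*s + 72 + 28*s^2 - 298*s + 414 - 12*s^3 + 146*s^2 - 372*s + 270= -12*s^3 + 174*s^2 - 678*s + 756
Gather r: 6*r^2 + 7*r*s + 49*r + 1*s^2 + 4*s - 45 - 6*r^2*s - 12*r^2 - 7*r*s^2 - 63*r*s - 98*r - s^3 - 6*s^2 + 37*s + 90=r^2*(-6*s - 6) + r*(-7*s^2 - 56*s - 49) - s^3 - 5*s^2 + 41*s + 45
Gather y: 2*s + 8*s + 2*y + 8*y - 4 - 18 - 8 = 10*s + 10*y - 30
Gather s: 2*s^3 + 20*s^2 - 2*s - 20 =2*s^3 + 20*s^2 - 2*s - 20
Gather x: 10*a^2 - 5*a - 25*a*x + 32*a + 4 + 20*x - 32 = 10*a^2 + 27*a + x*(20 - 25*a) - 28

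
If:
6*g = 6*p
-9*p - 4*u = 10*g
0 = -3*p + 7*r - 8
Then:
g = -4*u/19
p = -4*u/19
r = 8/7 - 12*u/133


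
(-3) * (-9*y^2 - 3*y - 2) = 27*y^2 + 9*y + 6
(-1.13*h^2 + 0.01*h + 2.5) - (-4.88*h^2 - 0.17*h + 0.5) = 3.75*h^2 + 0.18*h + 2.0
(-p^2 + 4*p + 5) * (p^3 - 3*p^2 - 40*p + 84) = -p^5 + 7*p^4 + 33*p^3 - 259*p^2 + 136*p + 420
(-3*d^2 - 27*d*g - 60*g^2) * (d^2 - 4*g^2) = -3*d^4 - 27*d^3*g - 48*d^2*g^2 + 108*d*g^3 + 240*g^4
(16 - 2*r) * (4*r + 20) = -8*r^2 + 24*r + 320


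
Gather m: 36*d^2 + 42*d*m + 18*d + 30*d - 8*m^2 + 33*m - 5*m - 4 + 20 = 36*d^2 + 48*d - 8*m^2 + m*(42*d + 28) + 16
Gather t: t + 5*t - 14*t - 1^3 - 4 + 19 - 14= -8*t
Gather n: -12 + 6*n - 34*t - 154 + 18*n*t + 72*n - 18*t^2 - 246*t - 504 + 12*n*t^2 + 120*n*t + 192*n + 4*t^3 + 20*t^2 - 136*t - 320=n*(12*t^2 + 138*t + 270) + 4*t^3 + 2*t^2 - 416*t - 990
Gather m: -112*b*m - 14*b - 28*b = -112*b*m - 42*b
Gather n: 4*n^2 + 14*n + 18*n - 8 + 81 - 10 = 4*n^2 + 32*n + 63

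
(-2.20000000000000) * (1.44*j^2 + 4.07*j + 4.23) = -3.168*j^2 - 8.954*j - 9.306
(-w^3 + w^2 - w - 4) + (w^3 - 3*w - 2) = w^2 - 4*w - 6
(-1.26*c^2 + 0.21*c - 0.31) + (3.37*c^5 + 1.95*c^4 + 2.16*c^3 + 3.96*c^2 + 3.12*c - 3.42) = 3.37*c^5 + 1.95*c^4 + 2.16*c^3 + 2.7*c^2 + 3.33*c - 3.73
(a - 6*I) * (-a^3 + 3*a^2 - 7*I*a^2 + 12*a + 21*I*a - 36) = -a^4 + 3*a^3 - I*a^3 - 30*a^2 + 3*I*a^2 + 90*a - 72*I*a + 216*I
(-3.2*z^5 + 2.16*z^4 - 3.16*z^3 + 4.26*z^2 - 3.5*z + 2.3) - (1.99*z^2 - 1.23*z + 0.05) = -3.2*z^5 + 2.16*z^4 - 3.16*z^3 + 2.27*z^2 - 2.27*z + 2.25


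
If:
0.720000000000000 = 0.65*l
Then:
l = 1.11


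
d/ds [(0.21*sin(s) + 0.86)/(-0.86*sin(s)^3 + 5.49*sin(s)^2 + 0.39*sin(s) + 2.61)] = (0.3612*sin(s)^3 + 1.0659*sin(s)^2 - 9.4428*sin(s) + 0.2127)*cos(s)/(0.7396*sin(s)^6 - 9.4428*sin(s)^5 + 29.4693*sin(s)^4 - 0.206999999999999*sin(s)^3 + 28.8099*sin(s)^2 + 2.0358*sin(s) + 6.8121)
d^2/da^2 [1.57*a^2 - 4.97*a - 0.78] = 3.14000000000000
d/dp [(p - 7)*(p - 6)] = 2*p - 13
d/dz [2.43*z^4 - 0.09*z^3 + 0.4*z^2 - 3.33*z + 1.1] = 9.72*z^3 - 0.27*z^2 + 0.8*z - 3.33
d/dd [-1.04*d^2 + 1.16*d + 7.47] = 1.16 - 2.08*d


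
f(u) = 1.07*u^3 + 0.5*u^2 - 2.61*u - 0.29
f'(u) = 3.21*u^2 + 1.0*u - 2.61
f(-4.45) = -73.06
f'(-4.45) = 56.51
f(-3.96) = -48.56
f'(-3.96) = 43.77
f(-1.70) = 0.34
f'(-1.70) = 4.97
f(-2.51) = -7.51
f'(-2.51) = 15.10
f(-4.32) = -65.95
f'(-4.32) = 52.98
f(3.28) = 34.29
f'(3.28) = 35.20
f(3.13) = 29.25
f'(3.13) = 31.97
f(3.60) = 46.72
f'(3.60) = 42.59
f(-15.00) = -3459.89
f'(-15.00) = 704.64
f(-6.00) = -197.75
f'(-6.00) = 106.95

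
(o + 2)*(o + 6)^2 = o^3 + 14*o^2 + 60*o + 72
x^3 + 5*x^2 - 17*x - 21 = (x - 3)*(x + 1)*(x + 7)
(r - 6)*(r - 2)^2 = r^3 - 10*r^2 + 28*r - 24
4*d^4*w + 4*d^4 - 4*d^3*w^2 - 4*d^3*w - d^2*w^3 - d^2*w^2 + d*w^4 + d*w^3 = (-2*d + w)*(-d + w)*(2*d + w)*(d*w + d)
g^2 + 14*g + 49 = (g + 7)^2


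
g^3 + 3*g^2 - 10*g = g*(g - 2)*(g + 5)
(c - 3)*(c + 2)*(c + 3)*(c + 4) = c^4 + 6*c^3 - c^2 - 54*c - 72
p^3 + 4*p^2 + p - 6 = (p - 1)*(p + 2)*(p + 3)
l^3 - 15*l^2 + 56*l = l*(l - 8)*(l - 7)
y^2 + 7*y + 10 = (y + 2)*(y + 5)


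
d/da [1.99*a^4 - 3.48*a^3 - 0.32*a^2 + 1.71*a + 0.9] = 7.96*a^3 - 10.44*a^2 - 0.64*a + 1.71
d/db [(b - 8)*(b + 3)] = 2*b - 5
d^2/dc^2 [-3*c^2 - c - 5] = -6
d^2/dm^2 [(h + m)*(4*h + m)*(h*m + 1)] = 10*h^2 + 6*h*m + 2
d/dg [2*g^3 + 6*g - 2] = 6*g^2 + 6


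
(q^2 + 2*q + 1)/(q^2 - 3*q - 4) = (q + 1)/(q - 4)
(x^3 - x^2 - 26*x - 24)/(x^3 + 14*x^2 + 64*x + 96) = (x^2 - 5*x - 6)/(x^2 + 10*x + 24)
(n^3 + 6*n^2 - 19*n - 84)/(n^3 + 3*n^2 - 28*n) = (n + 3)/n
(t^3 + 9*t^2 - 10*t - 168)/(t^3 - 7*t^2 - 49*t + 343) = (t^2 + 2*t - 24)/(t^2 - 14*t + 49)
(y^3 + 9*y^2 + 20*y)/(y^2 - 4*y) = (y^2 + 9*y + 20)/(y - 4)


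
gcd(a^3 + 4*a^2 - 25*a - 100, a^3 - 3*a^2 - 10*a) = a - 5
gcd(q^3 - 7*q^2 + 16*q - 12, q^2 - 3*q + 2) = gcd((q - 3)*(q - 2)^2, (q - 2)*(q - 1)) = q - 2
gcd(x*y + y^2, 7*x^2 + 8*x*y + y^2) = x + y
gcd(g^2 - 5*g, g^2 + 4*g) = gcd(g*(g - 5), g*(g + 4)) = g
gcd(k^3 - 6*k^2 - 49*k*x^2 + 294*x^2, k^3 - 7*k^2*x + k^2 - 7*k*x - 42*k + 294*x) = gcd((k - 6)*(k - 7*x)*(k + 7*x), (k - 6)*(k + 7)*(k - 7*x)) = -k^2 + 7*k*x + 6*k - 42*x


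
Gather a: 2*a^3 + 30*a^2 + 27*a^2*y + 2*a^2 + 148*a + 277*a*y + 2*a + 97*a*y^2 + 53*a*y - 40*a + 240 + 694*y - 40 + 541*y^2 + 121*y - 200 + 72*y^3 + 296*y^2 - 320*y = 2*a^3 + a^2*(27*y + 32) + a*(97*y^2 + 330*y + 110) + 72*y^3 + 837*y^2 + 495*y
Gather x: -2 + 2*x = 2*x - 2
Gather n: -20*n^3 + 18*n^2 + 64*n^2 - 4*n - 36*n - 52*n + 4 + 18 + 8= -20*n^3 + 82*n^2 - 92*n + 30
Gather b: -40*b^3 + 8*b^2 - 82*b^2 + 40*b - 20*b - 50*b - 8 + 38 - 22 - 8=-40*b^3 - 74*b^2 - 30*b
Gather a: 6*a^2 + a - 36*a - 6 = 6*a^2 - 35*a - 6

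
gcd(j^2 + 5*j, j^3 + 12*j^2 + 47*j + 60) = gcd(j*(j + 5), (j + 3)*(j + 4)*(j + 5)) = j + 5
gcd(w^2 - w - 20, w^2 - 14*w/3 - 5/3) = w - 5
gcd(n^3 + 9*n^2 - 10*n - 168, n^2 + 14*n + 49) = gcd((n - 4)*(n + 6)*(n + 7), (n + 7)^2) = n + 7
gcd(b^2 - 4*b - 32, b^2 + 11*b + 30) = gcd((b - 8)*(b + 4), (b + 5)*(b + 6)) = 1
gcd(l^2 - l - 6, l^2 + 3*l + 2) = l + 2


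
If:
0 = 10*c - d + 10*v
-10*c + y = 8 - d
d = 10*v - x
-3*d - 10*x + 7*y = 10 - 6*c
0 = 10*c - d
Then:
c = -23/38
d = -115/19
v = 0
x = 115/19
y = 8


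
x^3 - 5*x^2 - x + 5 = (x - 5)*(x - 1)*(x + 1)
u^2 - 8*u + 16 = (u - 4)^2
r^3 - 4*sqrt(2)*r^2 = r^2*(r - 4*sqrt(2))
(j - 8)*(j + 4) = j^2 - 4*j - 32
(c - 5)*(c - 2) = c^2 - 7*c + 10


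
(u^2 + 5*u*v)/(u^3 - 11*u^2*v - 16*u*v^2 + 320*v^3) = u/(u^2 - 16*u*v + 64*v^2)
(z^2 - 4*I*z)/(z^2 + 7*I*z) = (z - 4*I)/(z + 7*I)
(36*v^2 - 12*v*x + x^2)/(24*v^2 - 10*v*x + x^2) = (-6*v + x)/(-4*v + x)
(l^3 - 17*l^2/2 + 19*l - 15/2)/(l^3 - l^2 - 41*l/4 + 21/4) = 2*(l^2 - 8*l + 15)/(2*l^2 - l - 21)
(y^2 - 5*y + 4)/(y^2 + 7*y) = (y^2 - 5*y + 4)/(y*(y + 7))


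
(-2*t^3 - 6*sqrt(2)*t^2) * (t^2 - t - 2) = -2*t^5 - 6*sqrt(2)*t^4 + 2*t^4 + 4*t^3 + 6*sqrt(2)*t^3 + 12*sqrt(2)*t^2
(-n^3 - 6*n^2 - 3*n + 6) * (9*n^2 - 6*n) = -9*n^5 - 48*n^4 + 9*n^3 + 72*n^2 - 36*n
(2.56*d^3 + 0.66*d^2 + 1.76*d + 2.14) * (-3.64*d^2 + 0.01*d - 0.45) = -9.3184*d^5 - 2.3768*d^4 - 7.5518*d^3 - 8.069*d^2 - 0.7706*d - 0.963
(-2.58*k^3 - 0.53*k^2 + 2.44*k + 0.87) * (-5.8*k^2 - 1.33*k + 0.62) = 14.964*k^5 + 6.5054*k^4 - 15.0467*k^3 - 8.6198*k^2 + 0.3557*k + 0.5394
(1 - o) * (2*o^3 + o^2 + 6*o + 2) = -2*o^4 + o^3 - 5*o^2 + 4*o + 2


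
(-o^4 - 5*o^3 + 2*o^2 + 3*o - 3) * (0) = 0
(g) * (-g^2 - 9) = -g^3 - 9*g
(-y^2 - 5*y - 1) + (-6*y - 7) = -y^2 - 11*y - 8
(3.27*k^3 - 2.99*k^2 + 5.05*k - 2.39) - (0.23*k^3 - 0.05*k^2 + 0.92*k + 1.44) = 3.04*k^3 - 2.94*k^2 + 4.13*k - 3.83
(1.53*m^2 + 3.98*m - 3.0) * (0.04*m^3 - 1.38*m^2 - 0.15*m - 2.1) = 0.0612*m^5 - 1.9522*m^4 - 5.8419*m^3 + 0.33*m^2 - 7.908*m + 6.3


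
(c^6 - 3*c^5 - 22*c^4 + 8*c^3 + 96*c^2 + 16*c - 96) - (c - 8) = c^6 - 3*c^5 - 22*c^4 + 8*c^3 + 96*c^2 + 15*c - 88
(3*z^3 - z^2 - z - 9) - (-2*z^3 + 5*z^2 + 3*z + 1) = 5*z^3 - 6*z^2 - 4*z - 10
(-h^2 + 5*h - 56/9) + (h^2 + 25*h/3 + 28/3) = 40*h/3 + 28/9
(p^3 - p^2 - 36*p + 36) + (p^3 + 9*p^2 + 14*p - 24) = 2*p^3 + 8*p^2 - 22*p + 12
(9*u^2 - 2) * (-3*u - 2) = -27*u^3 - 18*u^2 + 6*u + 4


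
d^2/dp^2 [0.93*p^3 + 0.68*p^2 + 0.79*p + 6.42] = 5.58*p + 1.36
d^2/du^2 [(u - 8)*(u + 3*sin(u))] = (24 - 3*u)*sin(u) + 6*cos(u) + 2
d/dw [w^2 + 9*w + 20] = 2*w + 9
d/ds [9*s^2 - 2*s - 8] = 18*s - 2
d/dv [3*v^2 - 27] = 6*v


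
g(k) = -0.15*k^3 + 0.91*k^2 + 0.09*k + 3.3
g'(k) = -0.45*k^2 + 1.82*k + 0.09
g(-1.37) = 5.27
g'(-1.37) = -3.25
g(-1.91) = 7.49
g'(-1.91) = -5.03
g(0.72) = 3.78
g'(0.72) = 1.17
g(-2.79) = 13.39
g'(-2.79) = -8.49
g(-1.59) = 6.06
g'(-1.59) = -3.94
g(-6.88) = 94.60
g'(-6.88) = -33.73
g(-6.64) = 86.74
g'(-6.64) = -31.84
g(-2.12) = 8.63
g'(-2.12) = -5.79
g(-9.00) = 185.55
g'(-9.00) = -52.74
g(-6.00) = 67.92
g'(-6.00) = -27.03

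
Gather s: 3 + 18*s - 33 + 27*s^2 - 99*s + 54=27*s^2 - 81*s + 24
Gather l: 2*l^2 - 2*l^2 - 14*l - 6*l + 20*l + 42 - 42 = 0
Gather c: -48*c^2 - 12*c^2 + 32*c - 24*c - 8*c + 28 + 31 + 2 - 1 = 60 - 60*c^2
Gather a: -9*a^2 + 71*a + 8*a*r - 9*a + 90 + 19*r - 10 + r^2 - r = -9*a^2 + a*(8*r + 62) + r^2 + 18*r + 80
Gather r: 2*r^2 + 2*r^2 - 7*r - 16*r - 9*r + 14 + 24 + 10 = 4*r^2 - 32*r + 48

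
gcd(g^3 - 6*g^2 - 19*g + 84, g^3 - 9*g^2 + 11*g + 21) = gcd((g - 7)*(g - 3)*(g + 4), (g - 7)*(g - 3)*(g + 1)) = g^2 - 10*g + 21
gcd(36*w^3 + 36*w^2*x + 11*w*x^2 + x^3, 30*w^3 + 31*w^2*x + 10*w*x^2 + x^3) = 6*w^2 + 5*w*x + x^2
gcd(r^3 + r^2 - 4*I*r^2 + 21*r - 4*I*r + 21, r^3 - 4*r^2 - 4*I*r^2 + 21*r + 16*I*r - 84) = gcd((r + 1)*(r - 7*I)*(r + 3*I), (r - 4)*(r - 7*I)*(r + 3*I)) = r^2 - 4*I*r + 21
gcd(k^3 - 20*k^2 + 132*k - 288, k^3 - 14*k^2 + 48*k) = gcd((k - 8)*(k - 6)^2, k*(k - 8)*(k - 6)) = k^2 - 14*k + 48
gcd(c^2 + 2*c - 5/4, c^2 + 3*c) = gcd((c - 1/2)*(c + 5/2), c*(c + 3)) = 1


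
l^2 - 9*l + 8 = (l - 8)*(l - 1)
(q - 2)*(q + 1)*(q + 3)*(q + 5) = q^4 + 7*q^3 + 5*q^2 - 31*q - 30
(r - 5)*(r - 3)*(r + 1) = r^3 - 7*r^2 + 7*r + 15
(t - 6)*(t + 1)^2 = t^3 - 4*t^2 - 11*t - 6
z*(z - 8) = z^2 - 8*z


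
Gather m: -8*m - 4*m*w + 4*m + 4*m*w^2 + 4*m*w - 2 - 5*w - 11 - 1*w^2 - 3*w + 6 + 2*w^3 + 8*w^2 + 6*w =m*(4*w^2 - 4) + 2*w^3 + 7*w^2 - 2*w - 7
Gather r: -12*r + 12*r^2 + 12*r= 12*r^2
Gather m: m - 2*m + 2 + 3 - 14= -m - 9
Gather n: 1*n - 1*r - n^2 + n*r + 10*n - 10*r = -n^2 + n*(r + 11) - 11*r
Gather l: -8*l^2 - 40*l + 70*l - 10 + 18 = -8*l^2 + 30*l + 8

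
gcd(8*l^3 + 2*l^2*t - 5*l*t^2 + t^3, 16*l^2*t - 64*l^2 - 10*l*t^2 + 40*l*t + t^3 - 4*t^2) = -2*l + t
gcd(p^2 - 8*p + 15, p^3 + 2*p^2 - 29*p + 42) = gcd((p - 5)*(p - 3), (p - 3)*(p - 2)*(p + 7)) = p - 3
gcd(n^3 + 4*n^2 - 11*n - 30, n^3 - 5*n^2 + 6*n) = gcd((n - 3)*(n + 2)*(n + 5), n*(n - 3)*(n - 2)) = n - 3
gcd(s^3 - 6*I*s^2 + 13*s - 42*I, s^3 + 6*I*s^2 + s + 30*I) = s^2 + I*s + 6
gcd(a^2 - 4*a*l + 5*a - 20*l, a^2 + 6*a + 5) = a + 5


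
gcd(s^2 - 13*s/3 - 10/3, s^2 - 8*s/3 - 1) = 1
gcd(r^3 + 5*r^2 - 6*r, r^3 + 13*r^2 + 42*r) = r^2 + 6*r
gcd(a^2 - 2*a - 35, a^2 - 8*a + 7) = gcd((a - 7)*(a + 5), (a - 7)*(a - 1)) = a - 7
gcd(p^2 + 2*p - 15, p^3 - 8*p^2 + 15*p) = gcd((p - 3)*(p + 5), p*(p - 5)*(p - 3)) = p - 3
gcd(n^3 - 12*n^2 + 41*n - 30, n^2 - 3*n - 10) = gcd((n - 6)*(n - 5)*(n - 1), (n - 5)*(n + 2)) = n - 5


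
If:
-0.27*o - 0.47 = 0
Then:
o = -1.74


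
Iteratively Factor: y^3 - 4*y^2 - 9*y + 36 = (y + 3)*(y^2 - 7*y + 12) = (y - 3)*(y + 3)*(y - 4)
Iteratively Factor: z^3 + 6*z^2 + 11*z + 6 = (z + 2)*(z^2 + 4*z + 3) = (z + 2)*(z + 3)*(z + 1)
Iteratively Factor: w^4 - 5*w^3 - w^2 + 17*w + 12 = (w + 1)*(w^3 - 6*w^2 + 5*w + 12) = (w - 4)*(w + 1)*(w^2 - 2*w - 3) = (w - 4)*(w + 1)^2*(w - 3)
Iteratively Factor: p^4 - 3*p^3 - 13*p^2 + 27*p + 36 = (p + 3)*(p^3 - 6*p^2 + 5*p + 12) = (p - 3)*(p + 3)*(p^2 - 3*p - 4) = (p - 3)*(p + 1)*(p + 3)*(p - 4)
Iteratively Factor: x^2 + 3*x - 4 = (x + 4)*(x - 1)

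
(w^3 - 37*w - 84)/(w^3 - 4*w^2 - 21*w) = (w + 4)/w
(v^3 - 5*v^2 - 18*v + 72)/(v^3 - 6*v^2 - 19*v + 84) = (v - 6)/(v - 7)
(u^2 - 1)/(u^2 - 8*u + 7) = (u + 1)/(u - 7)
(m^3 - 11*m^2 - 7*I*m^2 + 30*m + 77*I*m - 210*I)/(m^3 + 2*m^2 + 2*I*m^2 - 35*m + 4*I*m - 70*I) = (m^2 - m*(6 + 7*I) + 42*I)/(m^2 + m*(7 + 2*I) + 14*I)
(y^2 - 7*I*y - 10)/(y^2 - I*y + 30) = (y^2 - 7*I*y - 10)/(y^2 - I*y + 30)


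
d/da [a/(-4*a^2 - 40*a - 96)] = (a^2 - 24)/(4*(a^4 + 20*a^3 + 148*a^2 + 480*a + 576))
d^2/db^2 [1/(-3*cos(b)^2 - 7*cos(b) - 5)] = (36*sin(b)^4 - 7*sin(b)^2 - 455*cos(b)/4 + 63*cos(3*b)/4 - 97)/(-3*sin(b)^2 + 7*cos(b) + 8)^3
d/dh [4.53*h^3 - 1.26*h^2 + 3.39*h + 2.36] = 13.59*h^2 - 2.52*h + 3.39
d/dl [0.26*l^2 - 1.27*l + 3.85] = 0.52*l - 1.27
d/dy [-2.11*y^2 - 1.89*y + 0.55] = -4.22*y - 1.89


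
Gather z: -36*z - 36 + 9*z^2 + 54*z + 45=9*z^2 + 18*z + 9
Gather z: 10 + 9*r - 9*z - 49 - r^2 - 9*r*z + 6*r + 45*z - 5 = -r^2 + 15*r + z*(36 - 9*r) - 44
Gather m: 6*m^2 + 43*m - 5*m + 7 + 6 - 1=6*m^2 + 38*m + 12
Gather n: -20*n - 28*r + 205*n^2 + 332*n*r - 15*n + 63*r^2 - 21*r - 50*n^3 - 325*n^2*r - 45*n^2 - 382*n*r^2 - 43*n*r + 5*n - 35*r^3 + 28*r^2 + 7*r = -50*n^3 + n^2*(160 - 325*r) + n*(-382*r^2 + 289*r - 30) - 35*r^3 + 91*r^2 - 42*r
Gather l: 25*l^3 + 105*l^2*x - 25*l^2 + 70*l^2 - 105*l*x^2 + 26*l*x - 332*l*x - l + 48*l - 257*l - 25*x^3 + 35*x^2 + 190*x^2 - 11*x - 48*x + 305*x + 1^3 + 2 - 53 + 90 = 25*l^3 + l^2*(105*x + 45) + l*(-105*x^2 - 306*x - 210) - 25*x^3 + 225*x^2 + 246*x + 40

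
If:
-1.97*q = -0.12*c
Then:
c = 16.4166666666667*q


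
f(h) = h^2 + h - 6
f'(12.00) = 25.00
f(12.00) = 150.00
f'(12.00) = 25.00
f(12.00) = 150.00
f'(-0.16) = 0.68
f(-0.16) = -6.13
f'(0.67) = 2.34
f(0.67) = -4.88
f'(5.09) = 11.18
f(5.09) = 25.00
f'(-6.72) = -12.44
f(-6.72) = 32.44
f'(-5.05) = -9.10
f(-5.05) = 14.45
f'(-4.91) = -8.82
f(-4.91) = 13.20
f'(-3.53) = -6.06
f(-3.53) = 2.93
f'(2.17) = 5.34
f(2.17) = 0.88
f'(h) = 2*h + 1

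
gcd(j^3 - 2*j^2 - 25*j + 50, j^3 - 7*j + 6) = j - 2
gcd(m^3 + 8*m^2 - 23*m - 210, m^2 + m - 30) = m^2 + m - 30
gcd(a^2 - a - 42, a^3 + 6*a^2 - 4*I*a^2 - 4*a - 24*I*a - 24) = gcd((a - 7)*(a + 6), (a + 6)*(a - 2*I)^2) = a + 6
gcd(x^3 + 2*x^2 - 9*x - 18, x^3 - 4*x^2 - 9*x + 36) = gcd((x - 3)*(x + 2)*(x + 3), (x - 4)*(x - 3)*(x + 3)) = x^2 - 9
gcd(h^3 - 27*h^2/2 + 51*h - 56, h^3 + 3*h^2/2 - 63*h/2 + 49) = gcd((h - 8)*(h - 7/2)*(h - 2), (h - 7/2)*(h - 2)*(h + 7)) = h^2 - 11*h/2 + 7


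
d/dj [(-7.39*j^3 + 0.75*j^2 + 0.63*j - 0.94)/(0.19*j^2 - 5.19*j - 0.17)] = (-1.4041*j^4 + 76.7082*j^3 - 0.2433*j^2 + 0.1022*j - 4.9857)/(0.0361*j^4 - 1.9722*j^3 + 26.8715*j^2 + 1.7646*j + 0.0289)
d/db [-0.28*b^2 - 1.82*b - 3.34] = -0.56*b - 1.82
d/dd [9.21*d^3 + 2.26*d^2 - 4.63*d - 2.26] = 27.63*d^2 + 4.52*d - 4.63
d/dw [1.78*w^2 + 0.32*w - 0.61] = 3.56*w + 0.32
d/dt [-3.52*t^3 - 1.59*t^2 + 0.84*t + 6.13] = -10.56*t^2 - 3.18*t + 0.84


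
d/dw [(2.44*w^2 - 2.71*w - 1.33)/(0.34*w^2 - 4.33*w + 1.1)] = (-9.6438*w^2 + 6.2724*w - 8.7399)/(0.1156*w^4 - 2.9444*w^3 + 19.4969*w^2 - 9.526*w + 1.21)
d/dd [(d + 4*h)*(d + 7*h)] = 2*d + 11*h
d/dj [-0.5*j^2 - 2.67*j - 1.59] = -1.0*j - 2.67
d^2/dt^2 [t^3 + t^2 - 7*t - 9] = 6*t + 2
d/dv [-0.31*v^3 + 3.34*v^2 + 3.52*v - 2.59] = -0.93*v^2 + 6.68*v + 3.52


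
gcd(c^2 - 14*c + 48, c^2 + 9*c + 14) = 1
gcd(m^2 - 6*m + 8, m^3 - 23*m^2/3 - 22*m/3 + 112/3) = m - 2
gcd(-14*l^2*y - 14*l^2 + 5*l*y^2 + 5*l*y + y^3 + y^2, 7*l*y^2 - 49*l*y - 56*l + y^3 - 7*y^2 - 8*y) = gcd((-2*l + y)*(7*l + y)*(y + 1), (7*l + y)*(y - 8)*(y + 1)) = 7*l*y + 7*l + y^2 + y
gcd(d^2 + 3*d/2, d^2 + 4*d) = d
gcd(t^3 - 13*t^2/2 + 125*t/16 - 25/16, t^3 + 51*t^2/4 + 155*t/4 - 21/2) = t - 1/4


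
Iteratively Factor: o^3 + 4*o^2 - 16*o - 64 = (o + 4)*(o^2 - 16) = (o - 4)*(o + 4)*(o + 4)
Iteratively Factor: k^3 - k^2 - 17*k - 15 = (k - 5)*(k^2 + 4*k + 3) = (k - 5)*(k + 1)*(k + 3)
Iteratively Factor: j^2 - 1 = (j - 1)*(j + 1)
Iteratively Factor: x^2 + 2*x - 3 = (x + 3)*(x - 1)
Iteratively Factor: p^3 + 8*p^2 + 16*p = (p + 4)*(p^2 + 4*p) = p*(p + 4)*(p + 4)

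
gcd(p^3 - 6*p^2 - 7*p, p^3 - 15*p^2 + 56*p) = p^2 - 7*p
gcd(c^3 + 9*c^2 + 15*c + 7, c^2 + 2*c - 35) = c + 7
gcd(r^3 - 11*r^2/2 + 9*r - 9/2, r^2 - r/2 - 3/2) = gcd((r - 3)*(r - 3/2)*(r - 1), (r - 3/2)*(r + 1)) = r - 3/2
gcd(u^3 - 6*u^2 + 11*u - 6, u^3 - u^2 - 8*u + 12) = u - 2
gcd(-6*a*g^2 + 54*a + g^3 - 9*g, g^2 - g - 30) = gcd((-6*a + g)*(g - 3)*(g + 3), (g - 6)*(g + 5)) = 1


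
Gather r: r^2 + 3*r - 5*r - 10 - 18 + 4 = r^2 - 2*r - 24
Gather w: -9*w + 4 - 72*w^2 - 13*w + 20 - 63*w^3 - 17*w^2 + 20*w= -63*w^3 - 89*w^2 - 2*w + 24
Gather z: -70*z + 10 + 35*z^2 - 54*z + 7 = 35*z^2 - 124*z + 17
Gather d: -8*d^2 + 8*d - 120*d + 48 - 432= -8*d^2 - 112*d - 384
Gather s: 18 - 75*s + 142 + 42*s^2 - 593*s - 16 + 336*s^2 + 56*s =378*s^2 - 612*s + 144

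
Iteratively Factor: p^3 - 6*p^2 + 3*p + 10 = (p - 2)*(p^2 - 4*p - 5) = (p - 5)*(p - 2)*(p + 1)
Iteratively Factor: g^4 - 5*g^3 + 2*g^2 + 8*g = (g + 1)*(g^3 - 6*g^2 + 8*g) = (g - 2)*(g + 1)*(g^2 - 4*g) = g*(g - 2)*(g + 1)*(g - 4)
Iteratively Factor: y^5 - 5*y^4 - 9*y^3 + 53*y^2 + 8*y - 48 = (y + 1)*(y^4 - 6*y^3 - 3*y^2 + 56*y - 48) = (y - 4)*(y + 1)*(y^3 - 2*y^2 - 11*y + 12) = (y - 4)*(y + 1)*(y + 3)*(y^2 - 5*y + 4) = (y - 4)*(y - 1)*(y + 1)*(y + 3)*(y - 4)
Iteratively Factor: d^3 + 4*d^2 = (d)*(d^2 + 4*d) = d*(d + 4)*(d)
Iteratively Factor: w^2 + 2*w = (w + 2)*(w)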